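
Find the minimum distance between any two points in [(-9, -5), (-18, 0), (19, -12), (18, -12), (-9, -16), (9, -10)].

Computing all pairwise distances among 6 points:

d((-9, -5), (-18, 0)) = 10.2956
d((-9, -5), (19, -12)) = 28.8617
d((-9, -5), (18, -12)) = 27.8927
d((-9, -5), (-9, -16)) = 11.0
d((-9, -5), (9, -10)) = 18.6815
d((-18, 0), (19, -12)) = 38.8973
d((-18, 0), (18, -12)) = 37.9473
d((-18, 0), (-9, -16)) = 18.3576
d((-18, 0), (9, -10)) = 28.7924
d((19, -12), (18, -12)) = 1.0 <-- minimum
d((19, -12), (-9, -16)) = 28.2843
d((19, -12), (9, -10)) = 10.198
d((18, -12), (-9, -16)) = 27.2947
d((18, -12), (9, -10)) = 9.2195
d((-9, -16), (9, -10)) = 18.9737

Closest pair: (19, -12) and (18, -12) with distance 1.0

The closest pair is (19, -12) and (18, -12) with Euclidean distance 1.0. For 6 points, brute-force pairwise comparison is shown above. For large n, the divide-and-conquer algorithm (sort by x, recurse on halves, check the dividing strip) achieves O(n log n).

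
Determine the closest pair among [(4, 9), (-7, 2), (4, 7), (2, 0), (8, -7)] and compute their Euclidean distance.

Computing all pairwise distances among 5 points:

d((4, 9), (-7, 2)) = 13.0384
d((4, 9), (4, 7)) = 2.0 <-- minimum
d((4, 9), (2, 0)) = 9.2195
d((4, 9), (8, -7)) = 16.4924
d((-7, 2), (4, 7)) = 12.083
d((-7, 2), (2, 0)) = 9.2195
d((-7, 2), (8, -7)) = 17.4929
d((4, 7), (2, 0)) = 7.2801
d((4, 7), (8, -7)) = 14.5602
d((2, 0), (8, -7)) = 9.2195

Closest pair: (4, 9) and (4, 7) with distance 2.0

The closest pair is (4, 9) and (4, 7) with Euclidean distance 2.0. For 5 points, brute-force pairwise comparison is shown above. For large n, the divide-and-conquer algorithm (sort by x, recurse on halves, check the dividing strip) achieves O(n log n).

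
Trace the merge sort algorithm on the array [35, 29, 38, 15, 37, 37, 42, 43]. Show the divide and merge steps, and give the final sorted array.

Merge sort trace:

Split: [35, 29, 38, 15, 37, 37, 42, 43] -> [35, 29, 38, 15] and [37, 37, 42, 43]
  Split: [35, 29, 38, 15] -> [35, 29] and [38, 15]
    Split: [35, 29] -> [35] and [29]
    Merge: [35] + [29] -> [29, 35]
    Split: [38, 15] -> [38] and [15]
    Merge: [38] + [15] -> [15, 38]
  Merge: [29, 35] + [15, 38] -> [15, 29, 35, 38]
  Split: [37, 37, 42, 43] -> [37, 37] and [42, 43]
    Split: [37, 37] -> [37] and [37]
    Merge: [37] + [37] -> [37, 37]
    Split: [42, 43] -> [42] and [43]
    Merge: [42] + [43] -> [42, 43]
  Merge: [37, 37] + [42, 43] -> [37, 37, 42, 43]
Merge: [15, 29, 35, 38] + [37, 37, 42, 43] -> [15, 29, 35, 37, 37, 38, 42, 43]

Final sorted array: [15, 29, 35, 37, 37, 38, 42, 43]

The merge sort proceeds by recursively splitting the array and merging sorted halves.
After all merges, the sorted array is [15, 29, 35, 37, 37, 38, 42, 43].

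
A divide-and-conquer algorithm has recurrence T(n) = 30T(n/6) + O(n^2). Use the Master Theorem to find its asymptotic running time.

Master Theorem for T(n) = 30T(n/6) + O(n^2):

a = 30, b = 6, c = 2
log_b(a) = log_6(30) = 1.8982

Case 3: c = 2 > log_6(30) = 1.8982
T(n) = O(n^2) = O(n^2)

For T(n) = 30T(n/6) + O(n^2): log_6(30) = 1.8982. This is Case 3 of the Master Theorem (c > log_b(a), work dominated by root), giving O(n^2).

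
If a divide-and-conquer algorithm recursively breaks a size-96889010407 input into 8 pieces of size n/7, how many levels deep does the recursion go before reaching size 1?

For divide and conquer with division factor 7:

Problem sizes at each level:
Level 0: 96889010407
Level 1: 13841287201
Level 2: 1977326743
Level 3: 282475249
Level 4: 40353607
Level 5: 5764801
Level 6: 823543
Level 7: 117649
Level 8: 16807
Level 9: 2401
Level 10: 343
Level 11: 49
Level 12: 7
Level 13: 1

The root is level 0 and the size-1 base case is level 13 (the tree spans levels 0 through 13, i.e. 14 levels counting the root), so the depth is the number of divisions: log_7(96889010407) = 13

The recursion tree depth is log_7(96889010407) = 13. At each level, the problem size is divided by 7, so it takes 13 divisions to reduce to a base case of size 1. The algorithm makes 8 recursive calls at each level.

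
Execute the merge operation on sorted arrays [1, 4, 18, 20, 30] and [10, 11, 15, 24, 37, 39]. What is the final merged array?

Merging process:

Compare 1 vs 10: take 1 from left. Merged: [1]
Compare 4 vs 10: take 4 from left. Merged: [1, 4]
Compare 18 vs 10: take 10 from right. Merged: [1, 4, 10]
Compare 18 vs 11: take 11 from right. Merged: [1, 4, 10, 11]
Compare 18 vs 15: take 15 from right. Merged: [1, 4, 10, 11, 15]
Compare 18 vs 24: take 18 from left. Merged: [1, 4, 10, 11, 15, 18]
Compare 20 vs 24: take 20 from left. Merged: [1, 4, 10, 11, 15, 18, 20]
Compare 30 vs 24: take 24 from right. Merged: [1, 4, 10, 11, 15, 18, 20, 24]
Compare 30 vs 37: take 30 from left. Merged: [1, 4, 10, 11, 15, 18, 20, 24, 30]
Append remaining from right: [37, 39]. Merged: [1, 4, 10, 11, 15, 18, 20, 24, 30, 37, 39]

Final merged array: [1, 4, 10, 11, 15, 18, 20, 24, 30, 37, 39]
Total comparisons: 9

The merged array is [1, 4, 10, 11, 15, 18, 20, 24, 30, 37, 39], requiring 9 comparisons. The merge step runs in O(n) time where n is the total number of elements.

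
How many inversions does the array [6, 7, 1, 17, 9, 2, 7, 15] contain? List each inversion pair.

Finding inversions in [6, 7, 1, 17, 9, 2, 7, 15]:

(0, 2): arr[0]=6 > arr[2]=1
(0, 5): arr[0]=6 > arr[5]=2
(1, 2): arr[1]=7 > arr[2]=1
(1, 5): arr[1]=7 > arr[5]=2
(3, 4): arr[3]=17 > arr[4]=9
(3, 5): arr[3]=17 > arr[5]=2
(3, 6): arr[3]=17 > arr[6]=7
(3, 7): arr[3]=17 > arr[7]=15
(4, 5): arr[4]=9 > arr[5]=2
(4, 6): arr[4]=9 > arr[6]=7

Total inversions: 10

The array has 10 inversion(s): (0,2), (0,5), (1,2), (1,5), (3,4), (3,5), (3,6), (3,7), (4,5), (4,6). Each pair (i,j) satisfies i < j and arr[i] > arr[j].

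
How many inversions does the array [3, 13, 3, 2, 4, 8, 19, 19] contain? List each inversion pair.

Finding inversions in [3, 13, 3, 2, 4, 8, 19, 19]:

(0, 3): arr[0]=3 > arr[3]=2
(1, 2): arr[1]=13 > arr[2]=3
(1, 3): arr[1]=13 > arr[3]=2
(1, 4): arr[1]=13 > arr[4]=4
(1, 5): arr[1]=13 > arr[5]=8
(2, 3): arr[2]=3 > arr[3]=2

Total inversions: 6

The array has 6 inversion(s): (0,3), (1,2), (1,3), (1,4), (1,5), (2,3). Each pair (i,j) satisfies i < j and arr[i] > arr[j].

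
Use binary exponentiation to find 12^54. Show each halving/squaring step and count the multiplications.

Computing 12^54 by squaring (build up from 12^1; each line after the first costs one multiplication):

12^1 = 12
12^2 = (12^1)^2 = 12^2 = 144
12^3 = 12 * 12^2 = 12 * 144 = 1728
12^6 = (12^3)^2 = 1728^2 = 2985984
12^12 = (12^6)^2 = 2985984^2 = 8916100448256
12^13 = 12 * 12^12 = 12 * 8916100448256 = 106993205379072
12^26 = (12^13)^2 = 106993205379072^2 = 11447545997288281555215581184
12^27 = 12 * 12^26 = 12 * 11447545997288281555215581184 = 137370551967459378662586974208
12^54 = (12^27)^2 = 137370551967459378662586974208^2 = 18870668547844457769972080826950345531368943638112857227264

Result: 18870668547844457769972080826950345531368943638112857227264
Multiplications needed: 8 (8 lines after 12^1)

12^54 = 18870668547844457769972080826950345531368943638112857227264. Using exponentiation by squaring, this requires 8 multiplications. The key idea: if the exponent is even, square the half-power; if odd, multiply by the base once.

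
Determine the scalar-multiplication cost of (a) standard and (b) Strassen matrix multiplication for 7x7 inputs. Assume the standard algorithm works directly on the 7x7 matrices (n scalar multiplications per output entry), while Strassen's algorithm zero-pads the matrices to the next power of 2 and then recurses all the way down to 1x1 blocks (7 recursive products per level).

Matrix multiplication for 7x7 matrices:

Strassen's algorithm requires power-of-2 dimensions. Pad 7x7 to 8x8 (next power of 2).

Standard algorithm: 7^3 = 343 multiplications
Strassen's algorithm: 7^(log2(8)) = 7^3 = 343 multiplications
Savings: 343 - 343 = 0 multiplications

Standard: 343 multiplications (7^3). Strassen: 343 multiplications (7^3, after padding to 8x8). Strassen reduces 8 recursive multiplications to 7 at each level.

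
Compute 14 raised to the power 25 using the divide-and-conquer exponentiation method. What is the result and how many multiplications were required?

Computing 14^25 by squaring (build up from 14^1; each line after the first costs one multiplication):

14^1 = 14
14^2 = (14^1)^2 = 14^2 = 196
14^3 = 14 * 14^2 = 14 * 196 = 2744
14^6 = (14^3)^2 = 2744^2 = 7529536
14^12 = (14^6)^2 = 7529536^2 = 56693912375296
14^24 = (14^12)^2 = 56693912375296^2 = 3214199700417740936751087616
14^25 = 14 * 14^24 = 14 * 3214199700417740936751087616 = 44998795805848373114515226624

Result: 44998795805848373114515226624
Multiplications needed: 6 (6 lines after 14^1)

14^25 = 44998795805848373114515226624. Using exponentiation by squaring, this requires 6 multiplications. The key idea: if the exponent is even, square the half-power; if odd, multiply by the base once.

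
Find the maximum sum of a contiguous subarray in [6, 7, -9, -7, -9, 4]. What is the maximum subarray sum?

Using Kadane's algorithm on [6, 7, -9, -7, -9, 4]:

Scanning through the array:
Position 1 (value 7): max_ending_here = 13, max_so_far = 13
Position 2 (value -9): max_ending_here = 4, max_so_far = 13
Position 3 (value -7): max_ending_here = -3, max_so_far = 13
Position 4 (value -9): max_ending_here = -9, max_so_far = 13
Position 5 (value 4): max_ending_here = 4, max_so_far = 13

Maximum subarray: [6, 7]
Maximum sum: 13

The maximum subarray is [6, 7] with sum 13. This subarray runs from index 0 to index 1.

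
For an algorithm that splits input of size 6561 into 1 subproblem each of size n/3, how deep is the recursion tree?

For divide and conquer with division factor 3:

Problem sizes at each level:
Level 0: 6561
Level 1: 2187
Level 2: 729
Level 3: 243
Level 4: 81
Level 5: 27
Level 6: 9
Level 7: 3
Level 8: 1

The root is level 0 and the size-1 base case is level 8 (the tree spans levels 0 through 8, i.e. 9 levels counting the root), so the depth is the number of divisions: log_3(6561) = 8

The recursion tree depth is log_3(6561) = 8. At each level, the problem size is divided by 3, so it takes 8 divisions to reduce to a base case of size 1. The algorithm makes 1 recursive call at each level.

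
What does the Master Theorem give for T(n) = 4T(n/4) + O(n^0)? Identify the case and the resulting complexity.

Master Theorem for T(n) = 4T(n/4) + O(n^0):

a = 4, b = 4, c = 0
log_b(a) = log_4(4) = 1.0000

Case 1: c = 0 < log_4(4) = 1.0000
T(n) = O(n^(log_4 4)) = O(n)

For T(n) = 4T(n/4) + O(n^0): log_4(4) = 1.0000. This is Case 1 of the Master Theorem (c < log_b(a), work dominated by leaves), giving O(n).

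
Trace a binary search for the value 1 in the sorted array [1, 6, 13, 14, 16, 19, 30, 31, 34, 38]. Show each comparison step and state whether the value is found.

Binary search for 1 in [1, 6, 13, 14, 16, 19, 30, 31, 34, 38]:

lo=0, hi=9, mid=4, arr[mid]=16 -> 16 > 1, search left half
lo=0, hi=3, mid=1, arr[mid]=6 -> 6 > 1, search left half
lo=0, hi=0, mid=0, arr[mid]=1 -> Found target at index 0!

Binary search finds 1 at index 0 after 3 comparisons. The search repeatedly halves the search space by comparing with the middle element.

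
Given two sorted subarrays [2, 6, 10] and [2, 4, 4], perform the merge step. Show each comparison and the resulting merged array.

Merging process:

Compare 2 vs 2: take 2 from left. Merged: [2]
Compare 6 vs 2: take 2 from right. Merged: [2, 2]
Compare 6 vs 4: take 4 from right. Merged: [2, 2, 4]
Compare 6 vs 4: take 4 from right. Merged: [2, 2, 4, 4]
Append remaining from left: [6, 10]. Merged: [2, 2, 4, 4, 6, 10]

Final merged array: [2, 2, 4, 4, 6, 10]
Total comparisons: 4

The merged array is [2, 2, 4, 4, 6, 10], requiring 4 comparisons. The merge step runs in O(n) time where n is the total number of elements.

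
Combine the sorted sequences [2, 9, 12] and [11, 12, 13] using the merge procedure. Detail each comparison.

Merging process:

Compare 2 vs 11: take 2 from left. Merged: [2]
Compare 9 vs 11: take 9 from left. Merged: [2, 9]
Compare 12 vs 11: take 11 from right. Merged: [2, 9, 11]
Compare 12 vs 12: take 12 from left. Merged: [2, 9, 11, 12]
Append remaining from right: [12, 13]. Merged: [2, 9, 11, 12, 12, 13]

Final merged array: [2, 9, 11, 12, 12, 13]
Total comparisons: 4

The merged array is [2, 9, 11, 12, 12, 13], requiring 4 comparisons. The merge step runs in O(n) time where n is the total number of elements.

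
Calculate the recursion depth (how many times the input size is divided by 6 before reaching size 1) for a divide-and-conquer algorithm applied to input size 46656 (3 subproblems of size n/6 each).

For divide and conquer with division factor 6:

Problem sizes at each level:
Level 0: 46656
Level 1: 7776
Level 2: 1296
Level 3: 216
Level 4: 36
Level 5: 6
Level 6: 1

The root is level 0 and the size-1 base case is level 6 (the tree spans levels 0 through 6, i.e. 7 levels counting the root), so the depth is the number of divisions: log_6(46656) = 6

The recursion tree depth is log_6(46656) = 6. At each level, the problem size is divided by 6, so it takes 6 divisions to reduce to a base case of size 1. The algorithm makes 3 recursive calls at each level.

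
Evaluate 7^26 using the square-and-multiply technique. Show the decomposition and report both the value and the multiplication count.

Computing 7^26 by squaring (build up from 7^1; each line after the first costs one multiplication):

7^1 = 7
7^2 = (7^1)^2 = 7^2 = 49
7^3 = 7 * 7^2 = 7 * 49 = 343
7^6 = (7^3)^2 = 343^2 = 117649
7^12 = (7^6)^2 = 117649^2 = 13841287201
7^13 = 7 * 7^12 = 7 * 13841287201 = 96889010407
7^26 = (7^13)^2 = 96889010407^2 = 9387480337647754305649

Result: 9387480337647754305649
Multiplications needed: 6 (6 lines after 7^1)

7^26 = 9387480337647754305649. Using exponentiation by squaring, this requires 6 multiplications. The key idea: if the exponent is even, square the half-power; if odd, multiply by the base once.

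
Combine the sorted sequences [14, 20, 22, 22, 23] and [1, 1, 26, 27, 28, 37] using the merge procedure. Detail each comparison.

Merging process:

Compare 14 vs 1: take 1 from right. Merged: [1]
Compare 14 vs 1: take 1 from right. Merged: [1, 1]
Compare 14 vs 26: take 14 from left. Merged: [1, 1, 14]
Compare 20 vs 26: take 20 from left. Merged: [1, 1, 14, 20]
Compare 22 vs 26: take 22 from left. Merged: [1, 1, 14, 20, 22]
Compare 22 vs 26: take 22 from left. Merged: [1, 1, 14, 20, 22, 22]
Compare 23 vs 26: take 23 from left. Merged: [1, 1, 14, 20, 22, 22, 23]
Append remaining from right: [26, 27, 28, 37]. Merged: [1, 1, 14, 20, 22, 22, 23, 26, 27, 28, 37]

Final merged array: [1, 1, 14, 20, 22, 22, 23, 26, 27, 28, 37]
Total comparisons: 7

The merged array is [1, 1, 14, 20, 22, 22, 23, 26, 27, 28, 37], requiring 7 comparisons. The merge step runs in O(n) time where n is the total number of elements.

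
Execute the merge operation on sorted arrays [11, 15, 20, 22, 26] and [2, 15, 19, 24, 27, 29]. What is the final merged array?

Merging process:

Compare 11 vs 2: take 2 from right. Merged: [2]
Compare 11 vs 15: take 11 from left. Merged: [2, 11]
Compare 15 vs 15: take 15 from left. Merged: [2, 11, 15]
Compare 20 vs 15: take 15 from right. Merged: [2, 11, 15, 15]
Compare 20 vs 19: take 19 from right. Merged: [2, 11, 15, 15, 19]
Compare 20 vs 24: take 20 from left. Merged: [2, 11, 15, 15, 19, 20]
Compare 22 vs 24: take 22 from left. Merged: [2, 11, 15, 15, 19, 20, 22]
Compare 26 vs 24: take 24 from right. Merged: [2, 11, 15, 15, 19, 20, 22, 24]
Compare 26 vs 27: take 26 from left. Merged: [2, 11, 15, 15, 19, 20, 22, 24, 26]
Append remaining from right: [27, 29]. Merged: [2, 11, 15, 15, 19, 20, 22, 24, 26, 27, 29]

Final merged array: [2, 11, 15, 15, 19, 20, 22, 24, 26, 27, 29]
Total comparisons: 9

The merged array is [2, 11, 15, 15, 19, 20, 22, 24, 26, 27, 29], requiring 9 comparisons. The merge step runs in O(n) time where n is the total number of elements.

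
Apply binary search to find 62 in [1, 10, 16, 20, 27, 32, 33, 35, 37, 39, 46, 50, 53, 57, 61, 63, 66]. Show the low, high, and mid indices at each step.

Binary search for 62 in [1, 10, 16, 20, 27, 32, 33, 35, 37, 39, 46, 50, 53, 57, 61, 63, 66]:

lo=0, hi=16, mid=8, arr[mid]=37 -> 37 < 62, search right half
lo=9, hi=16, mid=12, arr[mid]=53 -> 53 < 62, search right half
lo=13, hi=16, mid=14, arr[mid]=61 -> 61 < 62, search right half
lo=15, hi=16, mid=15, arr[mid]=63 -> 63 > 62, search left half
lo=15 > hi=14, target 62 not found

Binary search determines that 62 is not in the array after 4 comparisons. The search space was exhausted without finding the target.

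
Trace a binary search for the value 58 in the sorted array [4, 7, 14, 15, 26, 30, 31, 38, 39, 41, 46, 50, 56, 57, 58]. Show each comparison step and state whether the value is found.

Binary search for 58 in [4, 7, 14, 15, 26, 30, 31, 38, 39, 41, 46, 50, 56, 57, 58]:

lo=0, hi=14, mid=7, arr[mid]=38 -> 38 < 58, search right half
lo=8, hi=14, mid=11, arr[mid]=50 -> 50 < 58, search right half
lo=12, hi=14, mid=13, arr[mid]=57 -> 57 < 58, search right half
lo=14, hi=14, mid=14, arr[mid]=58 -> Found target at index 14!

Binary search finds 58 at index 14 after 4 comparisons. The search repeatedly halves the search space by comparing with the middle element.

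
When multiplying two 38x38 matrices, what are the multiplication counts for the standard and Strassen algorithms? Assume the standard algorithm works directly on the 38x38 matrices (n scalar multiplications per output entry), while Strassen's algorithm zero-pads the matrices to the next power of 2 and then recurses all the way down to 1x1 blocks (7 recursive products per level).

Matrix multiplication for 38x38 matrices:

Strassen's algorithm requires power-of-2 dimensions. Pad 38x38 to 64x64 (next power of 2).

Standard algorithm: 38^3 = 54872 multiplications
Strassen's algorithm: 7^(log2(64)) = 7^6 = 117649 multiplications
Difference: 54872 - 117649 = -62777 (Strassen uses MORE here due to padding overhead — for small or just-over-power-of-2 n, padding can outweigh the per-level savings)

Standard: 54872 multiplications (38^3). Strassen: 117649 multiplications (7^6, after padding to 64x64). Strassen reduces 8 recursive multiplications to 7 at each level.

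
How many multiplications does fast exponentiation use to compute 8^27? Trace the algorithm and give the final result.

Computing 8^27 by squaring (build up from 8^1; each line after the first costs one multiplication):

8^1 = 8
8^2 = (8^1)^2 = 8^2 = 64
8^3 = 8 * 8^2 = 8 * 64 = 512
8^6 = (8^3)^2 = 512^2 = 262144
8^12 = (8^6)^2 = 262144^2 = 68719476736
8^13 = 8 * 8^12 = 8 * 68719476736 = 549755813888
8^26 = (8^13)^2 = 549755813888^2 = 302231454903657293676544
8^27 = 8 * 8^26 = 8 * 302231454903657293676544 = 2417851639229258349412352

Result: 2417851639229258349412352
Multiplications needed: 7 (7 lines after 8^1)

8^27 = 2417851639229258349412352. Using exponentiation by squaring, this requires 7 multiplications. The key idea: if the exponent is even, square the half-power; if odd, multiply by the base once.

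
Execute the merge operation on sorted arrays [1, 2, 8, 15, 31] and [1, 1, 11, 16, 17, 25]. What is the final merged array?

Merging process:

Compare 1 vs 1: take 1 from left. Merged: [1]
Compare 2 vs 1: take 1 from right. Merged: [1, 1]
Compare 2 vs 1: take 1 from right. Merged: [1, 1, 1]
Compare 2 vs 11: take 2 from left. Merged: [1, 1, 1, 2]
Compare 8 vs 11: take 8 from left. Merged: [1, 1, 1, 2, 8]
Compare 15 vs 11: take 11 from right. Merged: [1, 1, 1, 2, 8, 11]
Compare 15 vs 16: take 15 from left. Merged: [1, 1, 1, 2, 8, 11, 15]
Compare 31 vs 16: take 16 from right. Merged: [1, 1, 1, 2, 8, 11, 15, 16]
Compare 31 vs 17: take 17 from right. Merged: [1, 1, 1, 2, 8, 11, 15, 16, 17]
Compare 31 vs 25: take 25 from right. Merged: [1, 1, 1, 2, 8, 11, 15, 16, 17, 25]
Append remaining from left: [31]. Merged: [1, 1, 1, 2, 8, 11, 15, 16, 17, 25, 31]

Final merged array: [1, 1, 1, 2, 8, 11, 15, 16, 17, 25, 31]
Total comparisons: 10

The merged array is [1, 1, 1, 2, 8, 11, 15, 16, 17, 25, 31], requiring 10 comparisons. The merge step runs in O(n) time where n is the total number of elements.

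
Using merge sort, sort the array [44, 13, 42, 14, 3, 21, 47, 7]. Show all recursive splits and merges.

Merge sort trace:

Split: [44, 13, 42, 14, 3, 21, 47, 7] -> [44, 13, 42, 14] and [3, 21, 47, 7]
  Split: [44, 13, 42, 14] -> [44, 13] and [42, 14]
    Split: [44, 13] -> [44] and [13]
    Merge: [44] + [13] -> [13, 44]
    Split: [42, 14] -> [42] and [14]
    Merge: [42] + [14] -> [14, 42]
  Merge: [13, 44] + [14, 42] -> [13, 14, 42, 44]
  Split: [3, 21, 47, 7] -> [3, 21] and [47, 7]
    Split: [3, 21] -> [3] and [21]
    Merge: [3] + [21] -> [3, 21]
    Split: [47, 7] -> [47] and [7]
    Merge: [47] + [7] -> [7, 47]
  Merge: [3, 21] + [7, 47] -> [3, 7, 21, 47]
Merge: [13, 14, 42, 44] + [3, 7, 21, 47] -> [3, 7, 13, 14, 21, 42, 44, 47]

Final sorted array: [3, 7, 13, 14, 21, 42, 44, 47]

The merge sort proceeds by recursively splitting the array and merging sorted halves.
After all merges, the sorted array is [3, 7, 13, 14, 21, 42, 44, 47].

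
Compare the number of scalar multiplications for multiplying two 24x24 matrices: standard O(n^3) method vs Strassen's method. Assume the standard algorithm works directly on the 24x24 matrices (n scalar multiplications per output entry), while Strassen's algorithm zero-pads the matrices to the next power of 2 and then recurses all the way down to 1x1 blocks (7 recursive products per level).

Matrix multiplication for 24x24 matrices:

Strassen's algorithm requires power-of-2 dimensions. Pad 24x24 to 32x32 (next power of 2).

Standard algorithm: 24^3 = 13824 multiplications
Strassen's algorithm: 7^(log2(32)) = 7^5 = 16807 multiplications
Difference: 13824 - 16807 = -2983 (Strassen uses MORE here due to padding overhead — for small or just-over-power-of-2 n, padding can outweigh the per-level savings)

Standard: 13824 multiplications (24^3). Strassen: 16807 multiplications (7^5, after padding to 32x32). Strassen reduces 8 recursive multiplications to 7 at each level.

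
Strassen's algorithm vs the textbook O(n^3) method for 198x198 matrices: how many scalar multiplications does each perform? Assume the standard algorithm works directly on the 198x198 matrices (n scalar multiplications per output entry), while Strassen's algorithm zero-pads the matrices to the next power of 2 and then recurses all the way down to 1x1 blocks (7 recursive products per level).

Matrix multiplication for 198x198 matrices:

Strassen's algorithm requires power-of-2 dimensions. Pad 198x198 to 256x256 (next power of 2).

Standard algorithm: 198^3 = 7762392 multiplications
Strassen's algorithm: 7^(log2(256)) = 7^8 = 5764801 multiplications
Savings: 7762392 - 5764801 = 1997591 multiplications

Standard: 7762392 multiplications (198^3). Strassen: 5764801 multiplications (7^8, after padding to 256x256). Strassen reduces 8 recursive multiplications to 7 at each level.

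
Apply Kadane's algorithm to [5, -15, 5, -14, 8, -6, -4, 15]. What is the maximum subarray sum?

Using Kadane's algorithm on [5, -15, 5, -14, 8, -6, -4, 15]:

Scanning through the array:
Position 1 (value -15): max_ending_here = -10, max_so_far = 5
Position 2 (value 5): max_ending_here = 5, max_so_far = 5
Position 3 (value -14): max_ending_here = -9, max_so_far = 5
Position 4 (value 8): max_ending_here = 8, max_so_far = 8
Position 5 (value -6): max_ending_here = 2, max_so_far = 8
Position 6 (value -4): max_ending_here = -2, max_so_far = 8
Position 7 (value 15): max_ending_here = 15, max_so_far = 15

Maximum subarray: [15]
Maximum sum: 15

The maximum subarray is [15] with sum 15. This subarray runs from index 7 to index 7.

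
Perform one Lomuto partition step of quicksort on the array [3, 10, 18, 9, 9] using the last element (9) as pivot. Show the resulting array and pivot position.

Lomuto partition with pivot = 9:

Initial array: [3, 10, 18, 9, 9]

arr[0]=3 <= 9: swap with position 0, array becomes [3, 10, 18, 9, 9]
arr[1]=10 > 9: no swap
arr[2]=18 > 9: no swap
arr[3]=9 <= 9: swap with position 1, array becomes [3, 9, 18, 10, 9]

Place pivot at position 2: [3, 9, 9, 10, 18]
Pivot position: 2

After partitioning with pivot 9, the array becomes [3, 9, 9, 10, 18]. The pivot is placed at index 2. All elements to the left of the pivot are <= 9, and all elements to the right are > 9.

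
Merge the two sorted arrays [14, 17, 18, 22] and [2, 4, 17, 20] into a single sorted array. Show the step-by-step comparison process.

Merging process:

Compare 14 vs 2: take 2 from right. Merged: [2]
Compare 14 vs 4: take 4 from right. Merged: [2, 4]
Compare 14 vs 17: take 14 from left. Merged: [2, 4, 14]
Compare 17 vs 17: take 17 from left. Merged: [2, 4, 14, 17]
Compare 18 vs 17: take 17 from right. Merged: [2, 4, 14, 17, 17]
Compare 18 vs 20: take 18 from left. Merged: [2, 4, 14, 17, 17, 18]
Compare 22 vs 20: take 20 from right. Merged: [2, 4, 14, 17, 17, 18, 20]
Append remaining from left: [22]. Merged: [2, 4, 14, 17, 17, 18, 20, 22]

Final merged array: [2, 4, 14, 17, 17, 18, 20, 22]
Total comparisons: 7

The merged array is [2, 4, 14, 17, 17, 18, 20, 22], requiring 7 comparisons. The merge step runs in O(n) time where n is the total number of elements.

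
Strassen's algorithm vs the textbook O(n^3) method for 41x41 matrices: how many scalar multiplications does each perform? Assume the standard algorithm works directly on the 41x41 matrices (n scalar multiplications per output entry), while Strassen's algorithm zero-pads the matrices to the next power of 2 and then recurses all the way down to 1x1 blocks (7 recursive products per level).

Matrix multiplication for 41x41 matrices:

Strassen's algorithm requires power-of-2 dimensions. Pad 41x41 to 64x64 (next power of 2).

Standard algorithm: 41^3 = 68921 multiplications
Strassen's algorithm: 7^(log2(64)) = 7^6 = 117649 multiplications
Difference: 68921 - 117649 = -48728 (Strassen uses MORE here due to padding overhead — for small or just-over-power-of-2 n, padding can outweigh the per-level savings)

Standard: 68921 multiplications (41^3). Strassen: 117649 multiplications (7^6, after padding to 64x64). Strassen reduces 8 recursive multiplications to 7 at each level.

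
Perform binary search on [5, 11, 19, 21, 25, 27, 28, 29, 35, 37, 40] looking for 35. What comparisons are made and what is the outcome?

Binary search for 35 in [5, 11, 19, 21, 25, 27, 28, 29, 35, 37, 40]:

lo=0, hi=10, mid=5, arr[mid]=27 -> 27 < 35, search right half
lo=6, hi=10, mid=8, arr[mid]=35 -> Found target at index 8!

Binary search finds 35 at index 8 after 2 comparisons. The search repeatedly halves the search space by comparing with the middle element.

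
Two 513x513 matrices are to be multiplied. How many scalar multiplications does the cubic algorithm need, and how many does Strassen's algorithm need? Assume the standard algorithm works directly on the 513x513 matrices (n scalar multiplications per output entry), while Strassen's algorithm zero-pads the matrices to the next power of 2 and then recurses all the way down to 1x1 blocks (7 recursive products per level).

Matrix multiplication for 513x513 matrices:

Strassen's algorithm requires power-of-2 dimensions. Pad 513x513 to 1024x1024 (next power of 2).

Standard algorithm: 513^3 = 135005697 multiplications
Strassen's algorithm: 7^(log2(1024)) = 7^10 = 282475249 multiplications
Difference: 135005697 - 282475249 = -147469552 (Strassen uses MORE here due to padding overhead — for small or just-over-power-of-2 n, padding can outweigh the per-level savings)

Standard: 135005697 multiplications (513^3). Strassen: 282475249 multiplications (7^10, after padding to 1024x1024). Strassen reduces 8 recursive multiplications to 7 at each level.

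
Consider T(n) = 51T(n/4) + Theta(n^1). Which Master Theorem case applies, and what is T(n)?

Master Theorem for T(n) = 51T(n/4) + O(n^1):

a = 51, b = 4, c = 1
log_b(a) = log_4(51) = 2.8362

Case 1: c = 1 < log_4(51) = 2.8362
T(n) = O(n^(log_4 51))

For T(n) = 51T(n/4) + O(n^1): log_4(51) = 2.8362. This is Case 1 of the Master Theorem (c < log_b(a), work dominated by leaves), giving O(n^(log_4 51)).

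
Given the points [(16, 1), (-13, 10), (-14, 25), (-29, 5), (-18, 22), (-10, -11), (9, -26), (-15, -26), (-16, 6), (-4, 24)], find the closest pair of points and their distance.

Computing all pairwise distances among 10 points:

d((16, 1), (-13, 10)) = 30.3645
d((16, 1), (-14, 25)) = 38.4187
d((16, 1), (-29, 5)) = 45.1774
d((16, 1), (-18, 22)) = 39.9625
d((16, 1), (-10, -11)) = 28.6356
d((16, 1), (9, -26)) = 27.8927
d((16, 1), (-15, -26)) = 41.1096
d((16, 1), (-16, 6)) = 32.3883
d((16, 1), (-4, 24)) = 30.4795
d((-13, 10), (-14, 25)) = 15.0333
d((-13, 10), (-29, 5)) = 16.7631
d((-13, 10), (-18, 22)) = 13.0
d((-13, 10), (-10, -11)) = 21.2132
d((-13, 10), (9, -26)) = 42.19
d((-13, 10), (-15, -26)) = 36.0555
d((-13, 10), (-16, 6)) = 5.0 <-- minimum
d((-13, 10), (-4, 24)) = 16.6433
d((-14, 25), (-29, 5)) = 25.0
d((-14, 25), (-18, 22)) = 5.0 <-- minimum
d((-14, 25), (-10, -11)) = 36.2215
d((-14, 25), (9, -26)) = 55.9464
d((-14, 25), (-15, -26)) = 51.0098
d((-14, 25), (-16, 6)) = 19.105
d((-14, 25), (-4, 24)) = 10.0499
d((-29, 5), (-18, 22)) = 20.2485
d((-29, 5), (-10, -11)) = 24.8395
d((-29, 5), (9, -26)) = 49.0408
d((-29, 5), (-15, -26)) = 34.0147
d((-29, 5), (-16, 6)) = 13.0384
d((-29, 5), (-4, 24)) = 31.4006
d((-18, 22), (-10, -11)) = 33.9559
d((-18, 22), (9, -26)) = 55.0727
d((-18, 22), (-15, -26)) = 48.0937
d((-18, 22), (-16, 6)) = 16.1245
d((-18, 22), (-4, 24)) = 14.1421
d((-10, -11), (9, -26)) = 24.2074
d((-10, -11), (-15, -26)) = 15.8114
d((-10, -11), (-16, 6)) = 18.0278
d((-10, -11), (-4, 24)) = 35.5106
d((9, -26), (-15, -26)) = 24.0
d((9, -26), (-16, 6)) = 40.6079
d((9, -26), (-4, 24)) = 51.6624
d((-15, -26), (-16, 6)) = 32.0156
d((-15, -26), (-4, 24)) = 51.1957
d((-16, 6), (-4, 24)) = 21.6333

Minimum distance: 5.0 (tie among 2 pairs: (-13, 10) and (-16, 6); (-14, 25) and (-18, 22))

The minimum Euclidean distance is 5.0. There is a tie: 2 pairs achieve this minimum — (-13, 10) and (-16, 6); (-14, 25) and (-18, 22). Any of these is a valid closest pair. For 10 points, brute-force pairwise comparison is shown above. For large n, the divide-and-conquer algorithm (sort by x, recurse on halves, check the dividing strip) achieves O(n log n).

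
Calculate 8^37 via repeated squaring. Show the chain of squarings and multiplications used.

Computing 8^37 by squaring (build up from 8^1; each line after the first costs one multiplication):

8^1 = 8
8^2 = (8^1)^2 = 8^2 = 64
8^4 = (8^2)^2 = 64^2 = 4096
8^8 = (8^4)^2 = 4096^2 = 16777216
8^9 = 8 * 8^8 = 8 * 16777216 = 134217728
8^18 = (8^9)^2 = 134217728^2 = 18014398509481984
8^36 = (8^18)^2 = 18014398509481984^2 = 324518553658426726783156020576256
8^37 = 8 * 8^36 = 8 * 324518553658426726783156020576256 = 2596148429267413814265248164610048

Result: 2596148429267413814265248164610048
Multiplications needed: 7 (7 lines after 8^1)

8^37 = 2596148429267413814265248164610048. Using exponentiation by squaring, this requires 7 multiplications. The key idea: if the exponent is even, square the half-power; if odd, multiply by the base once.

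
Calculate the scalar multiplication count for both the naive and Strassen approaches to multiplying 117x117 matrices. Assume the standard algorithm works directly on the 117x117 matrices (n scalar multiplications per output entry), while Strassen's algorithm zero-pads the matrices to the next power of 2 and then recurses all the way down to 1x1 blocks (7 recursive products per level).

Matrix multiplication for 117x117 matrices:

Strassen's algorithm requires power-of-2 dimensions. Pad 117x117 to 128x128 (next power of 2).

Standard algorithm: 117^3 = 1601613 multiplications
Strassen's algorithm: 7^(log2(128)) = 7^7 = 823543 multiplications
Savings: 1601613 - 823543 = 778070 multiplications

Standard: 1601613 multiplications (117^3). Strassen: 823543 multiplications (7^7, after padding to 128x128). Strassen reduces 8 recursive multiplications to 7 at each level.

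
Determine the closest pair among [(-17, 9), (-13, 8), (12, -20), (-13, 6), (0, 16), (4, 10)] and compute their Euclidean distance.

Computing all pairwise distances among 6 points:

d((-17, 9), (-13, 8)) = 4.1231
d((-17, 9), (12, -20)) = 41.0122
d((-17, 9), (-13, 6)) = 5.0
d((-17, 9), (0, 16)) = 18.3848
d((-17, 9), (4, 10)) = 21.0238
d((-13, 8), (12, -20)) = 37.5366
d((-13, 8), (-13, 6)) = 2.0 <-- minimum
d((-13, 8), (0, 16)) = 15.2643
d((-13, 8), (4, 10)) = 17.1172
d((12, -20), (-13, 6)) = 36.0694
d((12, -20), (0, 16)) = 37.9473
d((12, -20), (4, 10)) = 31.0483
d((-13, 6), (0, 16)) = 16.4012
d((-13, 6), (4, 10)) = 17.4642
d((0, 16), (4, 10)) = 7.2111

Closest pair: (-13, 8) and (-13, 6) with distance 2.0

The closest pair is (-13, 8) and (-13, 6) with Euclidean distance 2.0. For 6 points, brute-force pairwise comparison is shown above. For large n, the divide-and-conquer algorithm (sort by x, recurse on halves, check the dividing strip) achieves O(n log n).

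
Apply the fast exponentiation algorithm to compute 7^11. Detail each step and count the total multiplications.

Computing 7^11 by squaring (build up from 7^1; each line after the first costs one multiplication):

7^1 = 7
7^2 = (7^1)^2 = 7^2 = 49
7^4 = (7^2)^2 = 49^2 = 2401
7^5 = 7 * 7^4 = 7 * 2401 = 16807
7^10 = (7^5)^2 = 16807^2 = 282475249
7^11 = 7 * 7^10 = 7 * 282475249 = 1977326743

Result: 1977326743
Multiplications needed: 5 (5 lines after 7^1)

7^11 = 1977326743. Using exponentiation by squaring, this requires 5 multiplications. The key idea: if the exponent is even, square the half-power; if odd, multiply by the base once.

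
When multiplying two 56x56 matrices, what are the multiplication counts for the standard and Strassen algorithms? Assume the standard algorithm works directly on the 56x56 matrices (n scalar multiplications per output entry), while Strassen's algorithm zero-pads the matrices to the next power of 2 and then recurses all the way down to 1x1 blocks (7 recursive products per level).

Matrix multiplication for 56x56 matrices:

Strassen's algorithm requires power-of-2 dimensions. Pad 56x56 to 64x64 (next power of 2).

Standard algorithm: 56^3 = 175616 multiplications
Strassen's algorithm: 7^(log2(64)) = 7^6 = 117649 multiplications
Savings: 175616 - 117649 = 57967 multiplications

Standard: 175616 multiplications (56^3). Strassen: 117649 multiplications (7^6, after padding to 64x64). Strassen reduces 8 recursive multiplications to 7 at each level.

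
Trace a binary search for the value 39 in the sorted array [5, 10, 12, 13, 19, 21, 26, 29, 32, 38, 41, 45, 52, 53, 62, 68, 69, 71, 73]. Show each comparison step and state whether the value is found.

Binary search for 39 in [5, 10, 12, 13, 19, 21, 26, 29, 32, 38, 41, 45, 52, 53, 62, 68, 69, 71, 73]:

lo=0, hi=18, mid=9, arr[mid]=38 -> 38 < 39, search right half
lo=10, hi=18, mid=14, arr[mid]=62 -> 62 > 39, search left half
lo=10, hi=13, mid=11, arr[mid]=45 -> 45 > 39, search left half
lo=10, hi=10, mid=10, arr[mid]=41 -> 41 > 39, search left half
lo=10 > hi=9, target 39 not found

Binary search determines that 39 is not in the array after 4 comparisons. The search space was exhausted without finding the target.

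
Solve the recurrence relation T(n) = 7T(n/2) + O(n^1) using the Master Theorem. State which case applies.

Master Theorem for T(n) = 7T(n/2) + O(n^1):

a = 7, b = 2, c = 1
log_b(a) = log_2(7) = 2.8074

Case 1: c = 1 < log_2(7) = 2.8074
T(n) = O(n^(log_2 7))

For T(n) = 7T(n/2) + O(n^1): log_2(7) = 2.8074. This is Case 1 of the Master Theorem (c < log_b(a), work dominated by leaves), giving O(n^(log_2 7)).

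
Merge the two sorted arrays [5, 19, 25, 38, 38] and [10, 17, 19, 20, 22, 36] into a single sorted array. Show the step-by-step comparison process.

Merging process:

Compare 5 vs 10: take 5 from left. Merged: [5]
Compare 19 vs 10: take 10 from right. Merged: [5, 10]
Compare 19 vs 17: take 17 from right. Merged: [5, 10, 17]
Compare 19 vs 19: take 19 from left. Merged: [5, 10, 17, 19]
Compare 25 vs 19: take 19 from right. Merged: [5, 10, 17, 19, 19]
Compare 25 vs 20: take 20 from right. Merged: [5, 10, 17, 19, 19, 20]
Compare 25 vs 22: take 22 from right. Merged: [5, 10, 17, 19, 19, 20, 22]
Compare 25 vs 36: take 25 from left. Merged: [5, 10, 17, 19, 19, 20, 22, 25]
Compare 38 vs 36: take 36 from right. Merged: [5, 10, 17, 19, 19, 20, 22, 25, 36]
Append remaining from left: [38, 38]. Merged: [5, 10, 17, 19, 19, 20, 22, 25, 36, 38, 38]

Final merged array: [5, 10, 17, 19, 19, 20, 22, 25, 36, 38, 38]
Total comparisons: 9

The merged array is [5, 10, 17, 19, 19, 20, 22, 25, 36, 38, 38], requiring 9 comparisons. The merge step runs in O(n) time where n is the total number of elements.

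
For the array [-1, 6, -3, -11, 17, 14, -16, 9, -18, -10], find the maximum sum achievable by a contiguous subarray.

Using Kadane's algorithm on [-1, 6, -3, -11, 17, 14, -16, 9, -18, -10]:

Scanning through the array:
Position 1 (value 6): max_ending_here = 6, max_so_far = 6
Position 2 (value -3): max_ending_here = 3, max_so_far = 6
Position 3 (value -11): max_ending_here = -8, max_so_far = 6
Position 4 (value 17): max_ending_here = 17, max_so_far = 17
Position 5 (value 14): max_ending_here = 31, max_so_far = 31
Position 6 (value -16): max_ending_here = 15, max_so_far = 31
Position 7 (value 9): max_ending_here = 24, max_so_far = 31
Position 8 (value -18): max_ending_here = 6, max_so_far = 31
Position 9 (value -10): max_ending_here = -4, max_so_far = 31

Maximum subarray: [17, 14]
Maximum sum: 31

The maximum subarray is [17, 14] with sum 31. This subarray runs from index 4 to index 5.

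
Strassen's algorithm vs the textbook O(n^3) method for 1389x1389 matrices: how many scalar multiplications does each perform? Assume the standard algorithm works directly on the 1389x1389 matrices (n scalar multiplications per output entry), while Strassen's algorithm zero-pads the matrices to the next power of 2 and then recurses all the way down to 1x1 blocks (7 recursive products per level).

Matrix multiplication for 1389x1389 matrices:

Strassen's algorithm requires power-of-2 dimensions. Pad 1389x1389 to 2048x2048 (next power of 2).

Standard algorithm: 1389^3 = 2679826869 multiplications
Strassen's algorithm: 7^(log2(2048)) = 7^11 = 1977326743 multiplications
Savings: 2679826869 - 1977326743 = 702500126 multiplications

Standard: 2679826869 multiplications (1389^3). Strassen: 1977326743 multiplications (7^11, after padding to 2048x2048). Strassen reduces 8 recursive multiplications to 7 at each level.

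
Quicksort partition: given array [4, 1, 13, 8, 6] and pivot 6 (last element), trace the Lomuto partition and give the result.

Lomuto partition with pivot = 6:

Initial array: [4, 1, 13, 8, 6]

arr[0]=4 <= 6: swap with position 0, array becomes [4, 1, 13, 8, 6]
arr[1]=1 <= 6: swap with position 1, array becomes [4, 1, 13, 8, 6]
arr[2]=13 > 6: no swap
arr[3]=8 > 6: no swap

Place pivot at position 2: [4, 1, 6, 8, 13]
Pivot position: 2

After partitioning with pivot 6, the array becomes [4, 1, 6, 8, 13]. The pivot is placed at index 2. All elements to the left of the pivot are <= 6, and all elements to the right are > 6.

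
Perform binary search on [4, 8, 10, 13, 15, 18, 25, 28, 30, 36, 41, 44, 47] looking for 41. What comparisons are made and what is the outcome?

Binary search for 41 in [4, 8, 10, 13, 15, 18, 25, 28, 30, 36, 41, 44, 47]:

lo=0, hi=12, mid=6, arr[mid]=25 -> 25 < 41, search right half
lo=7, hi=12, mid=9, arr[mid]=36 -> 36 < 41, search right half
lo=10, hi=12, mid=11, arr[mid]=44 -> 44 > 41, search left half
lo=10, hi=10, mid=10, arr[mid]=41 -> Found target at index 10!

Binary search finds 41 at index 10 after 4 comparisons. The search repeatedly halves the search space by comparing with the middle element.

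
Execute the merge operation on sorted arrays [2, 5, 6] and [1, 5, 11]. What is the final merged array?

Merging process:

Compare 2 vs 1: take 1 from right. Merged: [1]
Compare 2 vs 5: take 2 from left. Merged: [1, 2]
Compare 5 vs 5: take 5 from left. Merged: [1, 2, 5]
Compare 6 vs 5: take 5 from right. Merged: [1, 2, 5, 5]
Compare 6 vs 11: take 6 from left. Merged: [1, 2, 5, 5, 6]
Append remaining from right: [11]. Merged: [1, 2, 5, 5, 6, 11]

Final merged array: [1, 2, 5, 5, 6, 11]
Total comparisons: 5

The merged array is [1, 2, 5, 5, 6, 11], requiring 5 comparisons. The merge step runs in O(n) time where n is the total number of elements.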